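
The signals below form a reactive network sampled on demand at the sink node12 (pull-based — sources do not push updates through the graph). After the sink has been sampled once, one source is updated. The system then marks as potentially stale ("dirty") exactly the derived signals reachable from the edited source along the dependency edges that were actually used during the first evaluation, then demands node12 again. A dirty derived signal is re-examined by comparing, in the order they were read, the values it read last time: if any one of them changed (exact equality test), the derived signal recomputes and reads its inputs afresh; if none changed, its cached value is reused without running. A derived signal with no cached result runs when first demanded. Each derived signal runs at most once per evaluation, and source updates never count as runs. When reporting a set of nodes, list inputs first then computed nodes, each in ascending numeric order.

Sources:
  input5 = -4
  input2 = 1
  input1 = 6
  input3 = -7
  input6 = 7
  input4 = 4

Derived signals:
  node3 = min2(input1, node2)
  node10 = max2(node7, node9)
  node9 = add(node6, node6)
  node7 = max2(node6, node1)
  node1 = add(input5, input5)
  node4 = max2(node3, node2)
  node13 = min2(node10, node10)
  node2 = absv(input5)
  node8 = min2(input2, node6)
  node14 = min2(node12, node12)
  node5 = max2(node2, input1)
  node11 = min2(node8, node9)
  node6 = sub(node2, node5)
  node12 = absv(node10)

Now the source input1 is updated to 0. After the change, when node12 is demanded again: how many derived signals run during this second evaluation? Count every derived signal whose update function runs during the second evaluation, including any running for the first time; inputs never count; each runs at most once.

Run set: node5, node6, node7, node9, node10, node12 (6 run).

Initial pass — values computed on the first demand:
  node1 = add(-4, -4) = -8
  node2 = absv(-4) = 4
  node5 = max2(4, 6) = 6
  node6 = sub(4, 6) = -2
  node7 = max2(-2, -8) = -2
  node9 = add(-2, -2) = -4
  node10 = max2(-2, -4) = -2
  node12 = absv(-2) = 2

Second demand — change propagation:
  node5: re-runs because input1 6->0; new result 4.
  node6: re-runs because node5 6->4; new result 0.
  node7: re-runs because node6 -2->0; new result 0.
  node9: re-runs because node6 -2->0; node6 -2->0; new result 0.
  node10: re-runs because node7 -2->0; node9 -4->0; new result 0.
  node12: re-runs because node10 -2->0; new result 0.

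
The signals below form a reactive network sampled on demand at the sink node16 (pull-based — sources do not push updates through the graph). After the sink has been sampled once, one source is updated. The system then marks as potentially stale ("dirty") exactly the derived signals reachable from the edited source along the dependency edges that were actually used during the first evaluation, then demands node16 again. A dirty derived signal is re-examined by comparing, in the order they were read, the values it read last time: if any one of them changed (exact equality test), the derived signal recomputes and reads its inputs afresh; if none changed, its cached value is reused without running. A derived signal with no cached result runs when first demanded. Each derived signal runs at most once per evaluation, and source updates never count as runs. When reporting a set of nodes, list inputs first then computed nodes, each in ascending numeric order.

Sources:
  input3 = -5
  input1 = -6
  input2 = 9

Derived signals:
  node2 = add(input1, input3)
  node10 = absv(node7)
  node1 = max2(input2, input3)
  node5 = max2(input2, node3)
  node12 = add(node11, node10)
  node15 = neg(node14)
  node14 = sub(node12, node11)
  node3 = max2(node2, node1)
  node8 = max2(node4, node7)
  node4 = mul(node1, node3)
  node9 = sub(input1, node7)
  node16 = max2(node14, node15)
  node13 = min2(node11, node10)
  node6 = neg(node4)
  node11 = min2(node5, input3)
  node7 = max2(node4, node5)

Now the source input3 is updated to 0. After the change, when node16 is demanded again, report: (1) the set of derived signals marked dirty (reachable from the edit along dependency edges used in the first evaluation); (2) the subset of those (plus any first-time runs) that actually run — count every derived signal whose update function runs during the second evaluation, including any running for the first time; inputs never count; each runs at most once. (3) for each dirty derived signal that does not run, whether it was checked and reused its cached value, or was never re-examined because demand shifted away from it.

Dirty set: node1, node2, node3, node4, node5, node7, node10, node11, node12, node14, node15, node16.
Run set: node1, node2, node3, node11, node12, node14 (6 run).
Re-examined without running (cache reused): node4, node5, node7, node10, node15, node16.
The important point: at node4 every value read last time is unchanged, so the dirty flag clears without a run.

Initial pass — values computed on the first demand:
  node1 = max2(9, -5) = 9
  node2 = add(-6, -5) = -11
  node3 = max2(-11, 9) = 9
  node4 = mul(9, 9) = 81
  node5 = max2(9, 9) = 9
  node7 = max2(81, 9) = 81
  node10 = absv(81) = 81
  node11 = min2(9, -5) = -5
  node12 = add(-5, 81) = 76
  node14 = sub(76, -5) = 81
  node15 = neg(81) = -81
  node16 = max2(81, -81) = 81

Second demand — change propagation:
  node1: re-runs because input3 -5->0; new result 9 (unchanged).
  node2: re-runs because input3 -5->0; new result -6.
  node3: re-runs because node2 -11->-6; new result 9 (unchanged).
  node4: re-examined; everything it read last time is the same (node1 unchanged, node3 unchanged) — cache 81 kept, no run.
  node5: re-examined; everything it read last time is the same (input2 unchanged, node3 unchanged) — cache 9 kept, no run.
  node7: re-examined; everything it read last time is the same (node4 unchanged, node5 unchanged) — cache 81 kept, no run.
  node10: re-examined; everything it read last time is the same (node7 unchanged) — cache 81 kept, no run.
  node11: re-runs because input3 -5->0; new result 0.
  node12: re-runs because node11 -5->0; new result 81.
  node14: re-runs because node12 76->81; node11 -5->0; new result 81 (unchanged).
  node15: re-examined; everything it read last time is the same (node14 unchanged) — cache -81 kept, no run.
  node16: re-examined; everything it read last time is the same (node14 unchanged, node15 unchanged) — cache 81 kept, no run.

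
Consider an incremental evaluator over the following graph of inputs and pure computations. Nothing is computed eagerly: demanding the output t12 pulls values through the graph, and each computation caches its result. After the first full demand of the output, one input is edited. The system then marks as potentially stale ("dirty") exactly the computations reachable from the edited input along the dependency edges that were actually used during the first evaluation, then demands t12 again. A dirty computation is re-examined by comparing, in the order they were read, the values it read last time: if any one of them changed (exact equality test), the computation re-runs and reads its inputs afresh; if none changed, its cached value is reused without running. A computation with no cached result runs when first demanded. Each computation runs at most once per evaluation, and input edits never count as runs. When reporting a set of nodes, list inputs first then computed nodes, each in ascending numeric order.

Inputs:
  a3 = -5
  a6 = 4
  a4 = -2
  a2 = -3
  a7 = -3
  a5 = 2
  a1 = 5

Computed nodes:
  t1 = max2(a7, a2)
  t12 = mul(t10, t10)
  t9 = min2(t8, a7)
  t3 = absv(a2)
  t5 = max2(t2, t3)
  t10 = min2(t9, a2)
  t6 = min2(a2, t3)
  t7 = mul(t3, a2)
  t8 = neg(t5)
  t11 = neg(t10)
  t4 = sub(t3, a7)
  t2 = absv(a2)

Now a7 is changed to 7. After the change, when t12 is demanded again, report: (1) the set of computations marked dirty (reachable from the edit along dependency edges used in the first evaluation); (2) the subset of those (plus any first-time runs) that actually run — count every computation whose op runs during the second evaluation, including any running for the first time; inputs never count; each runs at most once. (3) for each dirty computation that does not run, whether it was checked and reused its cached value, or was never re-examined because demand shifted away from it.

Dirty set: t9, t10, t12.
Run set: t9 (1 run).
Re-examined without running (cache reused): t10, t12.
The important point: t9 recomputes to an identical value, and the output ends up unchanged.

Initial pass — values computed on the first demand:
  t2 = absv(-3) = 3
  t3 = absv(-3) = 3
  t5 = max2(3, 3) = 3
  t8 = neg(3) = -3
  t9 = min2(-3, -3) = -3
  t10 = min2(-3, -3) = -3
  t12 = mul(-3, -3) = 9

Second demand — change propagation:
  t9: re-runs because a7 -3->7; new result -3 (unchanged).
  t10: re-examined; everything it read last time is the same (t9 unchanged, a2 unchanged) — cache -3 kept, no run.
  t12: re-examined; everything it read last time is the same (t10 unchanged, t10 unchanged) — cache 9 kept, no run.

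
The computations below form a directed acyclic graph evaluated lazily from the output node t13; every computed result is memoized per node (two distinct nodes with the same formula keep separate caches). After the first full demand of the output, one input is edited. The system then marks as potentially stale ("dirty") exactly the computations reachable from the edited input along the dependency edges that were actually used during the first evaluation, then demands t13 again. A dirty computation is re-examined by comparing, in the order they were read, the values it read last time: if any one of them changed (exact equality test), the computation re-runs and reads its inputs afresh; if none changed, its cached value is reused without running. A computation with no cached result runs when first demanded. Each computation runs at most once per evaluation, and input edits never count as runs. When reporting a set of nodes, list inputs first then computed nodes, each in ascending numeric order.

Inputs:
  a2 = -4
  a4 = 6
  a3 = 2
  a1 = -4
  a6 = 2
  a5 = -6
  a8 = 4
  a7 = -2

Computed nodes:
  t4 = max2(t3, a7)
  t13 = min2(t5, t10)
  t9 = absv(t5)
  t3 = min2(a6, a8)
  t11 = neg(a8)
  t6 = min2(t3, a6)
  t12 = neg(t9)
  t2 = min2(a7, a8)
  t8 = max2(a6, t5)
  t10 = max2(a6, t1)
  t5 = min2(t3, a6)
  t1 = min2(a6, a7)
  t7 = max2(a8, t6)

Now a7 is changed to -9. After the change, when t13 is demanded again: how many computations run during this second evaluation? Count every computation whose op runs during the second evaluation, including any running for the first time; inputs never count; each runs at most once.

2 computations run: t1, t10.
Note the absorption at t10: it re-runs yet its value is the same, leaving the output's value untouched.

First demand of the output computes:
  t1 = min2(2, -2) = -2
  t3 = min2(2, 4) = 2
  t5 = min2(2, 2) = 2
  t10 = max2(2, -2) = 2
  t13 = min2(2, 2) = 2

After the edit, cleaning proceeds:
  t1: a read changed (a7 -2->-9) — executes, giving -9.
  t10: a read changed (t1 -2->-9) — executes, giving 2 — identical to its old value.
  t13: dirty, but its reads are unchanged (t5 unchanged, t10 unchanged); cached 2 stands.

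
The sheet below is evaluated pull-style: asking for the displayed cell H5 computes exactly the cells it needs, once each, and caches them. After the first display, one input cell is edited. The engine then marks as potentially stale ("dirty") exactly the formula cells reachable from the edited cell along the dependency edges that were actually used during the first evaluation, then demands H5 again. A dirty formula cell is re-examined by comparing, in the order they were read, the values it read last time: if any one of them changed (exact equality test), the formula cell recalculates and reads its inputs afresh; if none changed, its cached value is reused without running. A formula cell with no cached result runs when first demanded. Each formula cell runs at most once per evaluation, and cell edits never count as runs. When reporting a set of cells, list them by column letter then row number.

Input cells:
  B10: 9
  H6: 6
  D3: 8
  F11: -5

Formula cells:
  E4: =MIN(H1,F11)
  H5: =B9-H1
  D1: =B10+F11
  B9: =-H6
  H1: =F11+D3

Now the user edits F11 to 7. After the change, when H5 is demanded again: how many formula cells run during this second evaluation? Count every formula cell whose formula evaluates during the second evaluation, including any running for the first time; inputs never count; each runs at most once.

2 formula cells run: H1, H5.

First demand of the output computes:
  B9 = -(6) = -6
  H1 = -5 + 8 = 3
  H5 = -6 - 3 = -9

After the edit, cleaning proceeds:
  H1: a read changed (F11 -5->7) — executes, giving 15.
  H5: a read changed (H1 3->15) — executes, giving -21.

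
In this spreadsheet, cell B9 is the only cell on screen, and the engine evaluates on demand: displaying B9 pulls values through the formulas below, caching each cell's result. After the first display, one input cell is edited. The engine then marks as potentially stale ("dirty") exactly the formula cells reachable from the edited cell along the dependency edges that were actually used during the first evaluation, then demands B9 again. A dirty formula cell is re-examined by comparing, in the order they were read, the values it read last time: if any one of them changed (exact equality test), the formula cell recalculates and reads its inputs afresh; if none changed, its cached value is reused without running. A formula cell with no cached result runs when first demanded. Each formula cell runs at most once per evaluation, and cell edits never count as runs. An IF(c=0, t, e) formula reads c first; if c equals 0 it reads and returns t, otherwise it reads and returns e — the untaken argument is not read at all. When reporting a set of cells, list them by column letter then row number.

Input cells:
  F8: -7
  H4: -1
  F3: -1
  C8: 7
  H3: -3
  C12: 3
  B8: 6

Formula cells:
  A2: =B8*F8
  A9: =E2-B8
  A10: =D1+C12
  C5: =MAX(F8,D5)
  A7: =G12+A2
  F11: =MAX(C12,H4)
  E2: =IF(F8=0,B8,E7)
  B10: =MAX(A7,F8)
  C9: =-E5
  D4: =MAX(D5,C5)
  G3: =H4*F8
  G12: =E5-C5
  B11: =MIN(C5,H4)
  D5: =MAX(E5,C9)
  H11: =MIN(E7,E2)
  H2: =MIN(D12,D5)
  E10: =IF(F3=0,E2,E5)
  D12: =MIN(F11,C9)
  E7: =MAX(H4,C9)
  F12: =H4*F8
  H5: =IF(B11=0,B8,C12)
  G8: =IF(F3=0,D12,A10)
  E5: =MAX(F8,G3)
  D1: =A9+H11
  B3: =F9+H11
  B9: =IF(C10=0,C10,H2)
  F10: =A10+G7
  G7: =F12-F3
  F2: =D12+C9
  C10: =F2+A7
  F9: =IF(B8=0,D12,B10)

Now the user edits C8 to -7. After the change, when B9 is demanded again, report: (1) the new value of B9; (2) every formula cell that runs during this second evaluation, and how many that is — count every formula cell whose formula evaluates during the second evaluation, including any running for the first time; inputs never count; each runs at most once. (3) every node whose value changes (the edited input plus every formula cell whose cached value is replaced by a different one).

B9 now evaluates to -7.
Run set: none (0 run).
Changed values: C8.
The important point: nothing the output needs ever reads C8, so the edit is invisible to it.

Initial pass — values computed on the first demand:
  A2 = 6 * -7 = -42
  F11 = MAX(3, -1) = 3
  G3 = -1 * -7 = 7
  E5 = MAX(-7, 7) = 7
  C9 = -(7) = -7
  D5 = MAX(7, -7) = 7
  C5 = MAX(-7, 7) = 7
  D12 = MIN(3, -7) = -7
  F2 = -7 + -7 = -14
  G12 = 7 - 7 = 0
  A7 = 0 + -42 = -42
  C10 = -14 + -42 = -56
  H2 = MIN(-7, 7) = -7
  B9 = IF(C10=0: C10=-56 -> else branch H2) = -7

Second demand — change propagation:
  no demanded computation ever read C8, so the edit dirties nothing and nothing runs.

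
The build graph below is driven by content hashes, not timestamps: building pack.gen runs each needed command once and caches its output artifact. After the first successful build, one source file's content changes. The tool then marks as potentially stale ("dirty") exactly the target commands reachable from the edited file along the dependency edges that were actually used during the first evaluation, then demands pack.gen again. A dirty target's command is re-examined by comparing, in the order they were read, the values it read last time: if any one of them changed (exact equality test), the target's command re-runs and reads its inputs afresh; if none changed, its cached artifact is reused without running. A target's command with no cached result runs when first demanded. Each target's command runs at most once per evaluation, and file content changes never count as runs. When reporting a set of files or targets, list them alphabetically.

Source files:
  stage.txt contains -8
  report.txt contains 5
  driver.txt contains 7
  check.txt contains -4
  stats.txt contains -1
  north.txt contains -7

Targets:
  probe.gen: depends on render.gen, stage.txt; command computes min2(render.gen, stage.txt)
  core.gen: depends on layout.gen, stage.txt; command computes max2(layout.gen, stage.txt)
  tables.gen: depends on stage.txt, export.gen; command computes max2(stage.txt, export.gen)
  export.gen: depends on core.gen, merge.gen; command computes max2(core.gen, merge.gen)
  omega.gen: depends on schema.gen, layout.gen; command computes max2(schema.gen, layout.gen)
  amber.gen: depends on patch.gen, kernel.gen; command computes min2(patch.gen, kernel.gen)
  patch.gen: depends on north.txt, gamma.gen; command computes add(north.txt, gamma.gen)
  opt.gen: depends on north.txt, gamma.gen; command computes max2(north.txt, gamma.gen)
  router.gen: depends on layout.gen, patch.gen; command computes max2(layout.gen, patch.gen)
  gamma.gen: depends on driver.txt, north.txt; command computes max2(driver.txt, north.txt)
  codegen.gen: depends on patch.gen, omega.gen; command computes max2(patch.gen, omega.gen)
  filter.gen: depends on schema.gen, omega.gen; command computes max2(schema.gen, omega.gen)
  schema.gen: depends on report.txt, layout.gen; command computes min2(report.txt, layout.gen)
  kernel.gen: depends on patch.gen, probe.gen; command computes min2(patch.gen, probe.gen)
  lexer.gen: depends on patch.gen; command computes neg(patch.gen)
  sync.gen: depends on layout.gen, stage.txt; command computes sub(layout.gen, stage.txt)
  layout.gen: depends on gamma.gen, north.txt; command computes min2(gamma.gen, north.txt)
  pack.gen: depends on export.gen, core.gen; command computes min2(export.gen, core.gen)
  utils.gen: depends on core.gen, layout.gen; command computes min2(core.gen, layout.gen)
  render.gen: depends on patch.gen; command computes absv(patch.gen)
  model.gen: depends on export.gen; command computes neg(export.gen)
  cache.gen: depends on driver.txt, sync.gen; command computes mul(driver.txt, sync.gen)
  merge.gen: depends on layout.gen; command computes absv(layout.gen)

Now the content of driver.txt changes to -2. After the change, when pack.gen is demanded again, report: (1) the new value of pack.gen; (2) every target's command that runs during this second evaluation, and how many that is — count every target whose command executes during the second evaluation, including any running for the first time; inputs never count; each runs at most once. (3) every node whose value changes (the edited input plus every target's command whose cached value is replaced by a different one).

pack.gen now evaluates to -7.
Run set: gamma.gen, layout.gen (2 run).
Changed values: driver.txt, gamma.gen.
The important point: layout.gen recomputes to an identical value, and the output ends up unchanged.

Initial pass — values computed on the first demand:
  gamma.gen = max2(7, -7) = 7
  layout.gen = min2(7, -7) = -7
  core.gen = max2(-7, -8) = -7
  merge.gen = absv(-7) = 7
  export.gen = max2(-7, 7) = 7
  pack.gen = min2(7, -7) = -7

Second demand — change propagation:
  gamma.gen: re-runs because driver.txt 7->-2; new result -2.
  layout.gen: re-runs because gamma.gen 7->-2; new result -7 (unchanged).
  core.gen: re-examined; everything it read last time is the same (layout.gen unchanged, stage.txt unchanged) — cache -7 kept, no run.
  merge.gen: re-examined; everything it read last time is the same (layout.gen unchanged) — cache 7 kept, no run.
  export.gen: re-examined; everything it read last time is the same (core.gen unchanged, merge.gen unchanged) — cache 7 kept, no run.
  pack.gen: re-examined; everything it read last time is the same (export.gen unchanged, core.gen unchanged) — cache -7 kept, no run.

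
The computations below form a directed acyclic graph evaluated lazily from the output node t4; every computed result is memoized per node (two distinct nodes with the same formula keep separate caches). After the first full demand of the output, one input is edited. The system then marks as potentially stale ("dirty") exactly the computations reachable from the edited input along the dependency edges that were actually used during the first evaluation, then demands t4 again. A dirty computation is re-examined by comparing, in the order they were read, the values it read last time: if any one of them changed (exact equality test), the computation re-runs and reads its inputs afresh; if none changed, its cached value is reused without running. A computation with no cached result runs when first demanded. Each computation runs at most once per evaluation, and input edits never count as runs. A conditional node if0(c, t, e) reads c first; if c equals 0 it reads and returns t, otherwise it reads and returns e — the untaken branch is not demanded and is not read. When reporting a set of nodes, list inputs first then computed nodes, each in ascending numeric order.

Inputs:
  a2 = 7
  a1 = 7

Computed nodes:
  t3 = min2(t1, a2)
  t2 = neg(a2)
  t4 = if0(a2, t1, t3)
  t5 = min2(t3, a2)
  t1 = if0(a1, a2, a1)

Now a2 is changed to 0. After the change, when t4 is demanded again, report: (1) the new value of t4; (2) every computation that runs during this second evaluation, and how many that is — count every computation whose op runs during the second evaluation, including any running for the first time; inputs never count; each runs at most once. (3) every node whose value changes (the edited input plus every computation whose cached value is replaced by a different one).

Demanding t4 again yields 7.
1 computations run: t4.
The nodes whose values change: a2.
Note the branch switch — demand abandons t3, which is never re-examined.

First demand of the output computes:
  t1 = if0(a1=7 -> else branch a1) = 7
  t3 = min2(7, 7) = 7
  t4 = if0(a2=7 -> else branch t3) = 7

After the edit, cleaning proceeds:
  t3: stays stale; no demand reaches it after the flip.
  t4: a read changed (a2 7->0) — executes, giving 7 — identical to its old value.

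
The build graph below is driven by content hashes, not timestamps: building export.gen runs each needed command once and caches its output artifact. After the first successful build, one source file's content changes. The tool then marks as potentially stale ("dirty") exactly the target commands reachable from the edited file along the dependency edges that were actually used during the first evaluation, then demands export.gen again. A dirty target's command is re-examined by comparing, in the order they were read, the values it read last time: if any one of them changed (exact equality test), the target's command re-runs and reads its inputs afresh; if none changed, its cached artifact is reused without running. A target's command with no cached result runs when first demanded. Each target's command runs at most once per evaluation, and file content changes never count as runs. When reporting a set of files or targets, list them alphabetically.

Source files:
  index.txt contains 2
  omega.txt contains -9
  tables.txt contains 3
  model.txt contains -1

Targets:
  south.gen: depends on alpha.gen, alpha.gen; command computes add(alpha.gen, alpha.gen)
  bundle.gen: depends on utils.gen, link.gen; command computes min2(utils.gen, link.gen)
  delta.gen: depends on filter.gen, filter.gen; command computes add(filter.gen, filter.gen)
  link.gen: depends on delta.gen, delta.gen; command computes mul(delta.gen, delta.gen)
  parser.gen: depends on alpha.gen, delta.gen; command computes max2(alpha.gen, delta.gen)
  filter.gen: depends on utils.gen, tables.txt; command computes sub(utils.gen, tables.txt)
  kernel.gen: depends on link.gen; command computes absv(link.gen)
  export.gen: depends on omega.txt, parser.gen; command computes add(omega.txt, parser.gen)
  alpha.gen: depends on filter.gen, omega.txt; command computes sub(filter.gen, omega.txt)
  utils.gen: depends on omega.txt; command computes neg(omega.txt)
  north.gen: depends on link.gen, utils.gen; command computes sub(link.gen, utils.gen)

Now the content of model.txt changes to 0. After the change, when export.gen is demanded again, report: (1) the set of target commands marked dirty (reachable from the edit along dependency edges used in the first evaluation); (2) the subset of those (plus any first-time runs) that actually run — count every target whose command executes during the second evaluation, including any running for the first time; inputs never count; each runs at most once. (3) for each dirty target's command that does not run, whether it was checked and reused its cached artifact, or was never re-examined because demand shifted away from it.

Initial pass — values computed on the first demand:
  utils.gen = neg(-9) = 9
  filter.gen = sub(9, 3) = 6
  alpha.gen = sub(6, -9) = 15
  delta.gen = add(6, 6) = 12
  parser.gen = max2(15, 12) = 15
  export.gen = add(-9, 15) = 6

Second demand — change propagation:
  no demanded computation ever read model.txt, so the edit dirties nothing and nothing runs.

The important point: nothing the output needs ever reads model.txt, so the edit is invisible to it.

Dirty set: none.
Run set: none (0 run).
All dirty target commands ended up running.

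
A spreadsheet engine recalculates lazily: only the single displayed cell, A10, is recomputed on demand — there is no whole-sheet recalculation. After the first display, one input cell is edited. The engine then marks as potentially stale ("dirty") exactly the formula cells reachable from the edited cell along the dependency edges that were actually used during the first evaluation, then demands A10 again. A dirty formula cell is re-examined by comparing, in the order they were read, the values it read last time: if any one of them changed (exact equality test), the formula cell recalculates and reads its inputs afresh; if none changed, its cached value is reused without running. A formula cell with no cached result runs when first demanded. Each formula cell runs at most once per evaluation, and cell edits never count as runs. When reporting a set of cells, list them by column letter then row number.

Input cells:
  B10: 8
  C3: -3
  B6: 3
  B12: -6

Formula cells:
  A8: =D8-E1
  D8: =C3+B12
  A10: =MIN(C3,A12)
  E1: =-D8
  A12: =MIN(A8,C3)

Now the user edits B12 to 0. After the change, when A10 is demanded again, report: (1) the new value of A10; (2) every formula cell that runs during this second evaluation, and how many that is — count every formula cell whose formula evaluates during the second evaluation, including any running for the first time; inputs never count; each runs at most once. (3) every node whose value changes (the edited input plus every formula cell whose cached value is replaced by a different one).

First evaluation (everything demanded from the output):
  D8 = -3 + -6 = -9
  E1 = -(-9) = 9
  A8 = -9 - 9 = -18
  A12 = MIN(-18, -3) = -18
  A10 = MIN(-3, -18) = -18

Propagation after the edit:
  D8: runs — B12 -6->0; result -3.
  E1: runs — D8 -9->-3; result 3.
  A8: runs — D8 -9->-3; E1 9->3; result -6.
  A12: runs — A8 -18->-6; result -6.
  A10: runs — A12 -18->-6; result -6.

New value of A10: -6.
Formula cells that run: A8, A10, A12, D8, E1 — 5 in total.
Values that change: A8, A10, A12, B12, D8, E1.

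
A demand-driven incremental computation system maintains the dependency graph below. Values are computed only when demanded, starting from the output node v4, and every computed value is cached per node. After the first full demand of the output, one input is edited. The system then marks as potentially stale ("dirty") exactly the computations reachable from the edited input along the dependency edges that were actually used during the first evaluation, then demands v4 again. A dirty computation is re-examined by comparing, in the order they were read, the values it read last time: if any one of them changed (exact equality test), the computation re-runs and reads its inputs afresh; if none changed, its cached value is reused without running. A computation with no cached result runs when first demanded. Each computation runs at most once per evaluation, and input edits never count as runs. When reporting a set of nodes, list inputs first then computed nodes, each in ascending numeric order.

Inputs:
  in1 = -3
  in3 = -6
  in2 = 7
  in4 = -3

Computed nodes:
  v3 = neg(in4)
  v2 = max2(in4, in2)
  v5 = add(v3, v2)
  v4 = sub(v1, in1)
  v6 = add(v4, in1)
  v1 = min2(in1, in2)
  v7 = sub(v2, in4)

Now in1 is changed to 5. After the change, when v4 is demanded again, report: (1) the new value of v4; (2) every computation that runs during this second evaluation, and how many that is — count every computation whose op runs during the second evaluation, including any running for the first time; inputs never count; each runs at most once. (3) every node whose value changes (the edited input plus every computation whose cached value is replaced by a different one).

New value of v4: 0.
Computations that run: v1, v4 — 2 in total.
Values that change: in1, v1.

First evaluation (everything demanded from the output):
  v1 = min2(-3, 7) = -3
  v4 = sub(-3, -3) = 0

Propagation after the edit:
  v1: runs — in1 -3->5; result 5.
  v4: runs — v1 -3->5; in1 -3->5; result 0 (same value as before).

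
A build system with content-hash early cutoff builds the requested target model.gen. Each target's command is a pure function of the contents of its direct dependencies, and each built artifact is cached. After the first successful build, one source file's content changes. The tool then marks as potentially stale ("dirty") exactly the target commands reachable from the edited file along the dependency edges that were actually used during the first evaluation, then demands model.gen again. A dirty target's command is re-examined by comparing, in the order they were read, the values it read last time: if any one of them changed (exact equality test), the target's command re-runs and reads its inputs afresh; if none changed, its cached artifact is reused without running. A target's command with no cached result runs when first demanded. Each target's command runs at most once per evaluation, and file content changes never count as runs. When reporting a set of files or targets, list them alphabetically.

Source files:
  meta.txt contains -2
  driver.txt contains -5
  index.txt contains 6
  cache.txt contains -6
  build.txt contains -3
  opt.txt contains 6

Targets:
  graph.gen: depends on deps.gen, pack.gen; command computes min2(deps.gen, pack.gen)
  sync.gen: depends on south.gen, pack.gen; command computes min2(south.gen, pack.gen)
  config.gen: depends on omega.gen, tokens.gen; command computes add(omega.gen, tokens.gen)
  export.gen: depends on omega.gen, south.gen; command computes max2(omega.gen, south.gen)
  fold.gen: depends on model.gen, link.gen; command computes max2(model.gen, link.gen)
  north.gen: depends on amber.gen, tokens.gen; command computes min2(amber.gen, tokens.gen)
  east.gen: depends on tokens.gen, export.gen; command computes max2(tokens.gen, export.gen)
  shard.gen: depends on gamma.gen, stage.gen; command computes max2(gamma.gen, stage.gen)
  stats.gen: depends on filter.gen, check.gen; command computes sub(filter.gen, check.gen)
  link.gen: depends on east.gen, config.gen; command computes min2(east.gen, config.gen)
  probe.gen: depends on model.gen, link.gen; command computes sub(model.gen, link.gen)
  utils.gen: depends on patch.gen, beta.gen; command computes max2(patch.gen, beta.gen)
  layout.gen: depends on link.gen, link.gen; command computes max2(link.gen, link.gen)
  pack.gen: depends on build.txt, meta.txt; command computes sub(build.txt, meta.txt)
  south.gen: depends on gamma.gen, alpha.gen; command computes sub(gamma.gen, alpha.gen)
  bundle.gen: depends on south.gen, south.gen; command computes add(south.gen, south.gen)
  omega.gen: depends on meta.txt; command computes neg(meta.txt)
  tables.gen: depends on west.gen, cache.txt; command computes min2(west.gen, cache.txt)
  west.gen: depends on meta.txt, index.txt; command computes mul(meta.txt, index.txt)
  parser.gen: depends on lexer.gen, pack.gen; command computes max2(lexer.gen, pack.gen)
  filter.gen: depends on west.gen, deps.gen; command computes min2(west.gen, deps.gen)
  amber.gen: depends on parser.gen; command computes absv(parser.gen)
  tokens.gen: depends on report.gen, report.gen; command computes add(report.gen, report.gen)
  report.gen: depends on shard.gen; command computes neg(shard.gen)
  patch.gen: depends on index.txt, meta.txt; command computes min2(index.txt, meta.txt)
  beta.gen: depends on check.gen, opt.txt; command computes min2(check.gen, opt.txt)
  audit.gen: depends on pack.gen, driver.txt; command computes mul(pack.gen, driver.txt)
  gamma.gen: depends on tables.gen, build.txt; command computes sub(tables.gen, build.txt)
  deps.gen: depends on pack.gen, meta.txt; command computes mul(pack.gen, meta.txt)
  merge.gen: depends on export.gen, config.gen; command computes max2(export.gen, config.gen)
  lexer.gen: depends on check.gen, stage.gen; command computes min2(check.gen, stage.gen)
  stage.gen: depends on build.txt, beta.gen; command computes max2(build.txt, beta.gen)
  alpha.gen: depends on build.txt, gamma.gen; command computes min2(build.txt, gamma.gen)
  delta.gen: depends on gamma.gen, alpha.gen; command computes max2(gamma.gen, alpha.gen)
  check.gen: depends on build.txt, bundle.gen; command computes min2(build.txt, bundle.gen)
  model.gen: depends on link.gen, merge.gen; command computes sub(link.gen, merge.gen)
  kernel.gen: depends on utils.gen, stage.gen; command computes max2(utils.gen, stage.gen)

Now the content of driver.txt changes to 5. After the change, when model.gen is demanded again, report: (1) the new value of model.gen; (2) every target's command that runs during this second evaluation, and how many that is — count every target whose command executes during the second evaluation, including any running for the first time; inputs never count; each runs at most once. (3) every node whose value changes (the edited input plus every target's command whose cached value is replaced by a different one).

New value of model.gen: -2.
Target commands that run: none — 0 in total.
Values that change: driver.txt.
Key observation: driver.txt is never demanded by the output, so the edit triggers no recomputation at all.

First evaluation (everything demanded from the output):
  omega.gen = neg(-2) = 2
  west.gen = mul(-2, 6) = -12
  tables.gen = min2(-12, -6) = -12
  gamma.gen = sub(-12, -3) = -9
  alpha.gen = min2(-3, -9) = -9
  south.gen = sub(-9, -9) = 0
  bundle.gen = add(0, 0) = 0
  check.gen = min2(-3, 0) = -3
  beta.gen = min2(-3, 6) = -3
  export.gen = max2(2, 0) = 2
  stage.gen = max2(-3, -3) = -3
  shard.gen = max2(-9, -3) = -3
  report.gen = neg(-3) = 3
  tokens.gen = add(3, 3) = 6
  config.gen = add(2, 6) = 8
  east.gen = max2(6, 2) = 6
  link.gen = min2(6, 8) = 6
  merge.gen = max2(2, 8) = 8
  model.gen = sub(6, 8) = -2

Propagation after the edit:
  driver.txt feeds no computation that the output demands — nothing is marked dirty and nothing runs.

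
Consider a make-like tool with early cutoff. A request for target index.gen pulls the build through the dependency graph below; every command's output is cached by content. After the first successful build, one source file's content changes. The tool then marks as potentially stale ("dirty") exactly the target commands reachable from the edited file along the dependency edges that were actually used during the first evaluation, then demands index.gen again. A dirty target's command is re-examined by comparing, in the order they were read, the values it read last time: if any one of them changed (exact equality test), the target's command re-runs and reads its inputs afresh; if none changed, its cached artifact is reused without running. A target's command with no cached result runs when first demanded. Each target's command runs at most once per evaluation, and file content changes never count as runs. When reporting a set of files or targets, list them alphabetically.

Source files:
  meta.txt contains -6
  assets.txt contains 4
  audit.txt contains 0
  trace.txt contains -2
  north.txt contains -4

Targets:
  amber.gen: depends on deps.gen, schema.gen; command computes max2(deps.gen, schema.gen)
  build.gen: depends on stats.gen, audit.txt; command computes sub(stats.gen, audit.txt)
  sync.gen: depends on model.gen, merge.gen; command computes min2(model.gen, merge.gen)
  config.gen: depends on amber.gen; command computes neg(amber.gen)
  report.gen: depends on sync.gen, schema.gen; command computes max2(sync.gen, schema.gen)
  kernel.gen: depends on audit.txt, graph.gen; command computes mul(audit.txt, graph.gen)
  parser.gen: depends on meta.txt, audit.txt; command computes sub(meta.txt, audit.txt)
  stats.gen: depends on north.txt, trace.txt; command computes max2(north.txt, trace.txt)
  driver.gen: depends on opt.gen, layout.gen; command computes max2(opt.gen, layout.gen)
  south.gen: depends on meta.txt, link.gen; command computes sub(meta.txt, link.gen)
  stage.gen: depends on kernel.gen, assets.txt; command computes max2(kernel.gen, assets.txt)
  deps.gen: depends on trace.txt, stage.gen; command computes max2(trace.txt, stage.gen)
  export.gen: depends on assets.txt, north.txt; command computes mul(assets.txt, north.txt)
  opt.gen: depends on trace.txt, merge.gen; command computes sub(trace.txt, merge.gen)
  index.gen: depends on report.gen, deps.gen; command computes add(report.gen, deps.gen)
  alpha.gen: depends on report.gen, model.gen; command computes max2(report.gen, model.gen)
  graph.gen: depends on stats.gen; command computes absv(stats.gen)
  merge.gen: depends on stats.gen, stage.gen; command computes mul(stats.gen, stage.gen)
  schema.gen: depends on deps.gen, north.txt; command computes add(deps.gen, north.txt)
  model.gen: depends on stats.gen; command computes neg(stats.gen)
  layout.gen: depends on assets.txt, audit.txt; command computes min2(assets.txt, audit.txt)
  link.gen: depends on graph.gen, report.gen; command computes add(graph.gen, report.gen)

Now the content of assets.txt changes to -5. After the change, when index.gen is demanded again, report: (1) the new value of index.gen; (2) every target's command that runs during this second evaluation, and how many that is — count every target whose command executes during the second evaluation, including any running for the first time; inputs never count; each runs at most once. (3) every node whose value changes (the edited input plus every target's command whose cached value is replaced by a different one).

Demanding index.gen again yields 0.
7 target commands run: deps.gen, index.gen, merge.gen, report.gen, schema.gen, stage.gen, sync.gen.
The nodes whose values change: assets.txt, deps.gen, index.gen, merge.gen, schema.gen, stage.gen, sync.gen.

First demand of the output computes:
  stats.gen = max2(-4, -2) = -2
  graph.gen = absv(-2) = 2
  kernel.gen = mul(0, 2) = 0
  model.gen = neg(-2) = 2
  stage.gen = max2(0, 4) = 4
  deps.gen = max2(-2, 4) = 4
  merge.gen = mul(-2, 4) = -8
  schema.gen = add(4, -4) = 0
  sync.gen = min2(2, -8) = -8
  report.gen = max2(-8, 0) = 0
  index.gen = add(0, 4) = 4

After the edit, cleaning proceeds:
  stage.gen: a read changed (assets.txt 4->-5) — executes, giving 0.
  deps.gen: a read changed (stage.gen 4->0) — executes, giving 0.
  merge.gen: a read changed (stage.gen 4->0) — executes, giving 0.
  schema.gen: a read changed (deps.gen 4->0) — executes, giving -4.
  sync.gen: a read changed (merge.gen -8->0) — executes, giving 0.
  report.gen: a read changed (sync.gen -8->0; schema.gen 0->-4) — executes, giving 0 — identical to its old value.
  index.gen: a read changed (deps.gen 4->0) — executes, giving 0.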